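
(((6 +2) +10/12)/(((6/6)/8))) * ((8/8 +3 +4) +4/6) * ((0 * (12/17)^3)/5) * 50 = 0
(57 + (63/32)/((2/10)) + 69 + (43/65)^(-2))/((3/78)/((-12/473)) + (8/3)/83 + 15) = 10.22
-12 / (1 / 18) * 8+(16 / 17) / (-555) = -1728.00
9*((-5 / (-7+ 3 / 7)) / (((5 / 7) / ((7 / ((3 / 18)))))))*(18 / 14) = 11907 / 23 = 517.70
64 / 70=32 / 35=0.91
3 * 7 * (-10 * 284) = -59640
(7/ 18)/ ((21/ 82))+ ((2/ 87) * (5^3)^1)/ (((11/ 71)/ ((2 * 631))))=201617579/ 8613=23408.52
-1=-1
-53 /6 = -8.83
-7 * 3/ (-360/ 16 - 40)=42/ 125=0.34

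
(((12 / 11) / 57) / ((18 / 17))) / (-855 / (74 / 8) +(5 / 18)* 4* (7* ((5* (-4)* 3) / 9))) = -1887 / 15062630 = -0.00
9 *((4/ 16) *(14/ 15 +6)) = 78/ 5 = 15.60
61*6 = 366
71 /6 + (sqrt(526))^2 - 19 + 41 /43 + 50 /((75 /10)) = 45275 /86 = 526.45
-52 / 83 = -0.63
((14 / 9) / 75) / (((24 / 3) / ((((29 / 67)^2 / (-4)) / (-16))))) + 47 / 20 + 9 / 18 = 2210748607 / 775699200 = 2.85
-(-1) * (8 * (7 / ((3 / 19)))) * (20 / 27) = 21280 / 81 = 262.72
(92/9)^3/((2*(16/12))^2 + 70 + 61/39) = 10122944/745605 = 13.58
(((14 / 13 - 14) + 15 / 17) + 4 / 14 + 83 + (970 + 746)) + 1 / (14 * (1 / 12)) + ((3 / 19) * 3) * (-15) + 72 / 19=52460225 / 29393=1784.79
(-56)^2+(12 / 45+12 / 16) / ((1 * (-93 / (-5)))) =3499837 / 1116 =3136.05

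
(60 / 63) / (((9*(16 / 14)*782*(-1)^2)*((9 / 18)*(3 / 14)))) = 35 / 31671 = 0.00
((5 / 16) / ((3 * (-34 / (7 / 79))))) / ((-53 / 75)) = 875 / 2277728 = 0.00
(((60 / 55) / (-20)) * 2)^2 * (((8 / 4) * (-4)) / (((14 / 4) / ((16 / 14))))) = -4608 / 148225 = -0.03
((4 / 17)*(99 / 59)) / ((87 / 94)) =12408 / 29087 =0.43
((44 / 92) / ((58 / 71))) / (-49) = -781 / 65366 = -0.01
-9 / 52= -0.17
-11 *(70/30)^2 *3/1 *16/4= -718.67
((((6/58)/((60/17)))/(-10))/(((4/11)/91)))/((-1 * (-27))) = -17017/626400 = -0.03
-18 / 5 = -3.60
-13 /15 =-0.87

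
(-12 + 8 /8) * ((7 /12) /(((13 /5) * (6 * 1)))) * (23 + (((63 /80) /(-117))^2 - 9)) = -388656191 /67491840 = -5.76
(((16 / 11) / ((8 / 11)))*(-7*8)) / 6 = -18.67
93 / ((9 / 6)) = 62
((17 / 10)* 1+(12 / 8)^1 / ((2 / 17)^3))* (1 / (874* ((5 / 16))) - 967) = -155996560097 / 174800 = -892428.83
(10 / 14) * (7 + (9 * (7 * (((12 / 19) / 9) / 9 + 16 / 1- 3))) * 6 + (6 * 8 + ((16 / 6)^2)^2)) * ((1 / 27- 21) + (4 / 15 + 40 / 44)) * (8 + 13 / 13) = -227128064984 / 355509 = -638881.34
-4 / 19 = -0.21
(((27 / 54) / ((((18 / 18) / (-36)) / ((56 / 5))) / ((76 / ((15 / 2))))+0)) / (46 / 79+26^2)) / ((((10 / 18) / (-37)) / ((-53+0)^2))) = 1887017525568 / 3340625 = 564869.61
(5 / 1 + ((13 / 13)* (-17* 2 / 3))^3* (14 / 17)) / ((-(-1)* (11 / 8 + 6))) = -257864 / 1593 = -161.87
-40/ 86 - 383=-16489/ 43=-383.47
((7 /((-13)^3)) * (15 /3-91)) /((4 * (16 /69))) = 20769 /70304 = 0.30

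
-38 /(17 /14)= -31.29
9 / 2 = 4.50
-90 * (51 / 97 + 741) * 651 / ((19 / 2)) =-4573262.64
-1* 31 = -31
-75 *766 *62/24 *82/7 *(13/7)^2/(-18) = 2056700425/6174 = 333122.84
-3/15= -1/5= -0.20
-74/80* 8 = -37/5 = -7.40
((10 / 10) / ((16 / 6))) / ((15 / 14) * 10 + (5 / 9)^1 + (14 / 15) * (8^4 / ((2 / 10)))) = 189 / 9639472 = 0.00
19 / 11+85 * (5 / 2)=4713 / 22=214.23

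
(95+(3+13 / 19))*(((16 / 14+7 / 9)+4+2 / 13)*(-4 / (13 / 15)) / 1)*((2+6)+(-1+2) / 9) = -4539687500 / 202293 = -22441.15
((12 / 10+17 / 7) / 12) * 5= 127 / 84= 1.51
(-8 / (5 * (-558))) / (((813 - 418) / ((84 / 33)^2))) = 3136 / 66674025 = 0.00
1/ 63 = 0.02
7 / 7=1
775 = 775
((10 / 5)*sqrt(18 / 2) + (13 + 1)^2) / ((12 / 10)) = 505 / 3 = 168.33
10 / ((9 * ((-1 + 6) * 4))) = 1 / 18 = 0.06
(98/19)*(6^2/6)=588/19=30.95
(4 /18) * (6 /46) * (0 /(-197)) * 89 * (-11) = 0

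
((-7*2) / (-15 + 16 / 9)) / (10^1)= 9 / 85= 0.11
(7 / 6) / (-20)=-7 / 120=-0.06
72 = 72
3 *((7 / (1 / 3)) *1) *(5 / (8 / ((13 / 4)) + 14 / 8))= 5460 / 73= 74.79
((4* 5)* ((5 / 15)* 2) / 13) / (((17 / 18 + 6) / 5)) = 0.74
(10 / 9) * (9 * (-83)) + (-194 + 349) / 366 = -829.58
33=33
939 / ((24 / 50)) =7825 / 4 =1956.25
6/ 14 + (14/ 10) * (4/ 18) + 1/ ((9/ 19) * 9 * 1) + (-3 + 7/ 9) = -3538/ 2835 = -1.25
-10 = -10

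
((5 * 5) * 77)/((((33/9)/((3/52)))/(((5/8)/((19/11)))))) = 86625/7904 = 10.96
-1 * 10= -10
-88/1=-88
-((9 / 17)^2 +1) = -370 / 289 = -1.28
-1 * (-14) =14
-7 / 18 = -0.39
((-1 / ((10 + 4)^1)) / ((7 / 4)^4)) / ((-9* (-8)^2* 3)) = 2 / 453789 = 0.00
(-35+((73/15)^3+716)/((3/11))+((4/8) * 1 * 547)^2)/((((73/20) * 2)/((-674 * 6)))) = -2124122035402/49275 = -43107499.45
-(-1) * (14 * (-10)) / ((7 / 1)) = -20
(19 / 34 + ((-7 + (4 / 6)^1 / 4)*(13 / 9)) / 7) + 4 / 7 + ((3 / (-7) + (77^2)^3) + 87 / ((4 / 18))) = 1339322216963141 / 6426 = 208422380479.79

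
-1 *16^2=-256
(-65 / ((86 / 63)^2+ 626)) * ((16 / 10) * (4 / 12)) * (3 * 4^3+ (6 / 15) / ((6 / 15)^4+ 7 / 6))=-59159881872 / 5570843645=-10.62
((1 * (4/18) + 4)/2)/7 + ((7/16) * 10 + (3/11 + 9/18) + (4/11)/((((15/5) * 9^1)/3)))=10145/1848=5.49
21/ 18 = 7/ 6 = 1.17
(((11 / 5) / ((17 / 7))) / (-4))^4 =35153041 / 13363360000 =0.00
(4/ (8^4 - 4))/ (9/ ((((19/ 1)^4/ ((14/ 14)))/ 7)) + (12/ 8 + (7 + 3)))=260642/ 3066451707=0.00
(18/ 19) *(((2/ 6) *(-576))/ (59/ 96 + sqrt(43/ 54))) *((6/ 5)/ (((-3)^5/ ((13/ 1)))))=-18849792/ 1099435 + 1703936 *sqrt(258)/ 1099435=7.75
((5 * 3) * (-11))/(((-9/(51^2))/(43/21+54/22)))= 1502800/7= 214685.71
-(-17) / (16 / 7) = 119 / 16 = 7.44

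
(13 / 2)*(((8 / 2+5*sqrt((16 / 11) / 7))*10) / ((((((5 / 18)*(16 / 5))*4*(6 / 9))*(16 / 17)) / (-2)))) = -29835 / 128-149175*sqrt(77) / 9856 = -365.90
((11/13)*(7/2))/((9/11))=847/234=3.62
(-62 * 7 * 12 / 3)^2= 3013696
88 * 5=440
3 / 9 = 1 / 3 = 0.33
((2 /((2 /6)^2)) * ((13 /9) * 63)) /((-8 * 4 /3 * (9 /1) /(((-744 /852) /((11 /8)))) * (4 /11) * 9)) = 3.31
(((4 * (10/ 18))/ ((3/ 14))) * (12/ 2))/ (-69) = -560/ 621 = -0.90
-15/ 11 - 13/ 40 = -743/ 440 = -1.69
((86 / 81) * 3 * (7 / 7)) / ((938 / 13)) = 559 / 12663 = 0.04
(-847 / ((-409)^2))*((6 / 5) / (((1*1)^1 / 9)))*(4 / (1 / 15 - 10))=548856 / 24924869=0.02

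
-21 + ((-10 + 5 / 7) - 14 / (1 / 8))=-142.29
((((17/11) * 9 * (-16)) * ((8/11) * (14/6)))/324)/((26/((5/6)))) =-4760/127413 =-0.04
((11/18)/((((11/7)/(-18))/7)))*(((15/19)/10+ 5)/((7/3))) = -4053/38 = -106.66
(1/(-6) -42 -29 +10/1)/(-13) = 367/78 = 4.71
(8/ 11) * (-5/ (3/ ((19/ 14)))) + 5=775/ 231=3.35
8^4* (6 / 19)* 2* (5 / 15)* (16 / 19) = 262144 / 361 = 726.16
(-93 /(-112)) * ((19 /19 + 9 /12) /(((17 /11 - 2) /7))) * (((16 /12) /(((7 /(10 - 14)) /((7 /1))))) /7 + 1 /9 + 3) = -12617 /240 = -52.57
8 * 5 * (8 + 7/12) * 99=33990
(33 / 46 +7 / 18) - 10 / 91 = 18769 / 18837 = 1.00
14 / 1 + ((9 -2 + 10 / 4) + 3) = 26.50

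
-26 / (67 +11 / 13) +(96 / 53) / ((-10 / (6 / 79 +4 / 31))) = -120304801 / 286202385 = -0.42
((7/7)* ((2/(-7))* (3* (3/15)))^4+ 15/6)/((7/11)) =82562887/21008750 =3.93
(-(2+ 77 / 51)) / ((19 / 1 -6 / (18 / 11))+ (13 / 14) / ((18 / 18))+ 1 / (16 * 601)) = -12048848 / 55826045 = -0.22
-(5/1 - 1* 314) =309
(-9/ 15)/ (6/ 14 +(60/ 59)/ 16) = -1652/ 1355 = -1.22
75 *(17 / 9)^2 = 7225 / 27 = 267.59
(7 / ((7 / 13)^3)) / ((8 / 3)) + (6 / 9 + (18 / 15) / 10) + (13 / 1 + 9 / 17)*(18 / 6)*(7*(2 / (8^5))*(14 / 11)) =49605145907 / 2814873600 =17.62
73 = 73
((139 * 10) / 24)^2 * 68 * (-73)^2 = 43758683825 / 36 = 1215518995.14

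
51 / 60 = 17 / 20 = 0.85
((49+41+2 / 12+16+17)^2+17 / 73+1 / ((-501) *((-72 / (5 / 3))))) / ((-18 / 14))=-838890780245 / 71097912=-11799.09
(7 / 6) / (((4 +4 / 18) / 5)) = 105 / 76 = 1.38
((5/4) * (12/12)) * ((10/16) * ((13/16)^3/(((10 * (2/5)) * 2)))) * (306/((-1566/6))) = -933725/15204352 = -0.06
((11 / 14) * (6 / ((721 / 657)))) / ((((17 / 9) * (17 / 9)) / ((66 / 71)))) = 115906626 / 103559393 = 1.12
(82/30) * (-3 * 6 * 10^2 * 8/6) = -6560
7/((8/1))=0.88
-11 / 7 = -1.57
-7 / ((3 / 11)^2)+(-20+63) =-51.11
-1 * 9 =-9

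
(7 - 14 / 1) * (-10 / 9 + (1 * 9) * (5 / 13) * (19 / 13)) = -42035 / 1521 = -27.64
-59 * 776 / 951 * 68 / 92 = -778328 / 21873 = -35.58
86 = 86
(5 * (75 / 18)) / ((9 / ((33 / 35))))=275 / 126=2.18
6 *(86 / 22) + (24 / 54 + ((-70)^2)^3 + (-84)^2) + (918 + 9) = 11647251792683 / 99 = 117649008006.90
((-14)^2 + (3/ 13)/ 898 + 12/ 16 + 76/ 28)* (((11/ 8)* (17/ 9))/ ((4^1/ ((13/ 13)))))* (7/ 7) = 6096141469/ 47069568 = 129.51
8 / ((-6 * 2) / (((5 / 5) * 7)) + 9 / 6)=-37.33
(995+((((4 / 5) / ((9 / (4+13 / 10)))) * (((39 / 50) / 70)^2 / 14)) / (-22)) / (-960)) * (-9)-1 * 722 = -146045284000026871 / 15092000000000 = -9677.00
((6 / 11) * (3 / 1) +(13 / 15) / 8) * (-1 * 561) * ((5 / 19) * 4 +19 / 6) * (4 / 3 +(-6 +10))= -18831631 / 855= -22025.30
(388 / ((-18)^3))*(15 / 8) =-485 / 3888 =-0.12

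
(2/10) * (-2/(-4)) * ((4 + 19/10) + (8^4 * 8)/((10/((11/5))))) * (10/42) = 360743/2100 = 171.78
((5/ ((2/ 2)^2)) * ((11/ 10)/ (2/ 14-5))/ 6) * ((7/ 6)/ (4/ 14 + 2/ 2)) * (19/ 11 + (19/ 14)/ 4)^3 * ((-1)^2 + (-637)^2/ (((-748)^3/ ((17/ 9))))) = -456233846994203855/ 302417999260286976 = -1.51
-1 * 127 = -127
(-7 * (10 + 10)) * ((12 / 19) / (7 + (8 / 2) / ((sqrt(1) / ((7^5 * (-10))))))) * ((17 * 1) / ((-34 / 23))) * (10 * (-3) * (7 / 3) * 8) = 515200 / 608247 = 0.85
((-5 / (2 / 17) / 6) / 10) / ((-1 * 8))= 0.09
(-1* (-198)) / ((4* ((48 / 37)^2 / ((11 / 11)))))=15059 / 512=29.41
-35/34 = -1.03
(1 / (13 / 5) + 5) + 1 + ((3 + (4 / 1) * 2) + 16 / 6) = 782 / 39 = 20.05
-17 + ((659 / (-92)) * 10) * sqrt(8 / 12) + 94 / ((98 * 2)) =-3295 * sqrt(6) / 138 -1619 / 98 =-75.01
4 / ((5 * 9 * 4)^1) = 1 / 45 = 0.02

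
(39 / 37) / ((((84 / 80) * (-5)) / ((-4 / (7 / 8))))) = 0.92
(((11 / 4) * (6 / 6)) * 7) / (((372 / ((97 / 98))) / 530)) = 282755 / 10416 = 27.15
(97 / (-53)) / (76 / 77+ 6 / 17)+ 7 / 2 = 99197 / 46481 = 2.13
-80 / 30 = -8 / 3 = -2.67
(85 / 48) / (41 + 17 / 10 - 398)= -0.00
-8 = -8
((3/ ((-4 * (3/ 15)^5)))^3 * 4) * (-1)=823974609375/ 16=51498413085.94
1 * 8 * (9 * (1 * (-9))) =-648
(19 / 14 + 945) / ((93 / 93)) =13249 / 14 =946.36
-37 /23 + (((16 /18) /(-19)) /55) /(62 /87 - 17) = -164359579 /102172785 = -1.61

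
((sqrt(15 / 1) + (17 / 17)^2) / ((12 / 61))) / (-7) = -61*sqrt(15) / 84 - 61 / 84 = -3.54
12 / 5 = 2.40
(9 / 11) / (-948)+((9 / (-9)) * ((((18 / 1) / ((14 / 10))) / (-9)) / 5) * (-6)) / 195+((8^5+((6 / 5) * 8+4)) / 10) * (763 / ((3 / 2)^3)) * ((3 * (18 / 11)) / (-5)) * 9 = -258931961361053 / 39539500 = -6548690.84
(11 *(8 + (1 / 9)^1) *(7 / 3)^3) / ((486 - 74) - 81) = 275429 / 80433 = 3.42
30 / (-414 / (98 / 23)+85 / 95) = -13965 / 44813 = -0.31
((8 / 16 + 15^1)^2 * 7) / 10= 6727 / 40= 168.18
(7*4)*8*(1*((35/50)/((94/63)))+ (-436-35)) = -24768744/235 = -105398.91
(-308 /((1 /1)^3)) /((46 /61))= -9394 /23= -408.43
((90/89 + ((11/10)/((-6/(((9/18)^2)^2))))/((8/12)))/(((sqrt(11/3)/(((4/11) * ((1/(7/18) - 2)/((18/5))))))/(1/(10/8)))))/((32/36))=56621 * sqrt(33)/12061280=0.03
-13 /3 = -4.33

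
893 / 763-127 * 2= -192909 / 763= -252.83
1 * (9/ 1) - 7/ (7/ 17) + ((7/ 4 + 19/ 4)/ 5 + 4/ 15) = -193/ 30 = -6.43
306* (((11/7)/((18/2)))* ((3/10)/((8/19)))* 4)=10659/70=152.27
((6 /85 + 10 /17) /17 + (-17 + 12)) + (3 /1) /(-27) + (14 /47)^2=-143169914 /28728045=-4.98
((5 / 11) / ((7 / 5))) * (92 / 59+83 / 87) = 46075 / 56463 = 0.82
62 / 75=0.83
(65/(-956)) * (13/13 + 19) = -325/239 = -1.36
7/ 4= 1.75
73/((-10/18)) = -657/5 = -131.40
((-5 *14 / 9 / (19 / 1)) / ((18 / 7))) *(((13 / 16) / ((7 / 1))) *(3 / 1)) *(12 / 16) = -455 / 10944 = -0.04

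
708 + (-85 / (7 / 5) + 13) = 4622 / 7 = 660.29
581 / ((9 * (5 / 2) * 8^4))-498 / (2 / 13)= -298321339 / 92160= -3236.99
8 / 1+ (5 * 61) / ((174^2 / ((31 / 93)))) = 726929 / 90828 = 8.00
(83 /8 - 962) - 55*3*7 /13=-108209 /104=-1040.47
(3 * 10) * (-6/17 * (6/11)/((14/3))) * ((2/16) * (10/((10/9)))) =-3645/2618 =-1.39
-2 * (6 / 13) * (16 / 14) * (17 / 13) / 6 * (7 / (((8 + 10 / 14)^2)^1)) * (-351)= 359856 / 48373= 7.44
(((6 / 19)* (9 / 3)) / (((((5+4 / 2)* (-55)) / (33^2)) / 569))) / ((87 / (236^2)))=-18824468256 / 19285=-976119.69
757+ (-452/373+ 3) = 283028/373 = 758.79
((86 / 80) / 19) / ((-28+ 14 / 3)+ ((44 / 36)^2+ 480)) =3483 / 28204360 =0.00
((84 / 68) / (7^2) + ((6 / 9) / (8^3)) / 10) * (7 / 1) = 23159 / 130560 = 0.18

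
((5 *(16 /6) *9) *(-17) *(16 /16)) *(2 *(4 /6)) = -2720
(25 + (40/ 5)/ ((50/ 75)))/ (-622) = -0.06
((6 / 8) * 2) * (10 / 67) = 15 / 67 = 0.22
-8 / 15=-0.53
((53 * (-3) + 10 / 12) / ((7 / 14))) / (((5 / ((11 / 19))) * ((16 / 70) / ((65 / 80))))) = -130.20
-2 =-2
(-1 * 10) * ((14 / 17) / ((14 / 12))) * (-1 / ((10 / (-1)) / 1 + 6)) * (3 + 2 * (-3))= 90 / 17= 5.29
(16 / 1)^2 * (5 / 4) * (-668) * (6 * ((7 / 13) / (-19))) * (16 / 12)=48463.81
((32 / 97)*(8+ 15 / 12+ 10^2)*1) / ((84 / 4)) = 3496 / 2037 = 1.72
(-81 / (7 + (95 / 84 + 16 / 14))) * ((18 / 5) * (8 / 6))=-163296 / 3895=-41.92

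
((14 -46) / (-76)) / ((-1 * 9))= -8 / 171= -0.05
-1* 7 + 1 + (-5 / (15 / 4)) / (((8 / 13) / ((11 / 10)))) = -503 / 60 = -8.38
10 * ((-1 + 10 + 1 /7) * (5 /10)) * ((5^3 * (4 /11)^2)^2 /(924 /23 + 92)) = 184000000 /1947253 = 94.49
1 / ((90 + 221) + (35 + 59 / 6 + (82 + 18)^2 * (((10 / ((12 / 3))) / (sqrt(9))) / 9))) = 54 / 69215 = 0.00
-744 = -744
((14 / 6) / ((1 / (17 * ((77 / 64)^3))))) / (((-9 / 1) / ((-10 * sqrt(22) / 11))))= 24694285 * sqrt(22) / 3538944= 32.73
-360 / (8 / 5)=-225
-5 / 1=-5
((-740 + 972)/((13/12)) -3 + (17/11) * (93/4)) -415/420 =739031/3003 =246.10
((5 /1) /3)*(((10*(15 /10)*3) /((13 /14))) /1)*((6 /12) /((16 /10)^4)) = 328125 /53248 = 6.16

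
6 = 6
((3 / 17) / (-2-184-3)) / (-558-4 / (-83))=83 / 49598010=0.00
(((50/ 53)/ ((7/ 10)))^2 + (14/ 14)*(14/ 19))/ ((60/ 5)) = 1112829/ 5230358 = 0.21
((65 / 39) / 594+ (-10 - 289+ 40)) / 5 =-461533 / 8910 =-51.80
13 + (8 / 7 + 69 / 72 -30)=-2503 / 168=-14.90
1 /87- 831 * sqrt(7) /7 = 1 /87- 831 * sqrt(7) /7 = -314.08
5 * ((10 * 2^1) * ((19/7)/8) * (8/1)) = 271.43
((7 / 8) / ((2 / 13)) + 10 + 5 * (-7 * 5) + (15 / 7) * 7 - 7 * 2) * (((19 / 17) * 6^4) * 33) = -7567263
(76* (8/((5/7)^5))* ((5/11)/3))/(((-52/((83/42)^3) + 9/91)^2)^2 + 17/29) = 1086086609799148903427941114393642875152/4259661730388629586976632930613008649375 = 0.25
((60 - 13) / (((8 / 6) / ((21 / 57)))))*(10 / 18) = 1645 / 228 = 7.21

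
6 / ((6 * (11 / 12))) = 12 / 11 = 1.09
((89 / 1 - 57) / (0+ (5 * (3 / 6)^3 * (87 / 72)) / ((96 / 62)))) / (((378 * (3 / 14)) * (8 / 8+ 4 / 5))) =32768 / 72819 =0.45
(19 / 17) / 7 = 19 / 119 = 0.16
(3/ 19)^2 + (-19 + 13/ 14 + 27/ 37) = -3238201/ 186998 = -17.32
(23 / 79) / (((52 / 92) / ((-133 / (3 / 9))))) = -211071 / 1027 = -205.52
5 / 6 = 0.83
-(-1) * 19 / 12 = 19 / 12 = 1.58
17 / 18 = 0.94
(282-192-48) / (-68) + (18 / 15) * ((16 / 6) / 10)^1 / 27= -13903 / 22950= -0.61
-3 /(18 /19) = -3.17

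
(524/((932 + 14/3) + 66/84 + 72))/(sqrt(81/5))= 7336 * sqrt(5)/127191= 0.13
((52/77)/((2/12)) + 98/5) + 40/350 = 1830/77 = 23.77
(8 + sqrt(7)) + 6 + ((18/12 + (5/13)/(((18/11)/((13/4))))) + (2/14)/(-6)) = sqrt(7) + 8185/504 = 18.89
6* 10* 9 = 540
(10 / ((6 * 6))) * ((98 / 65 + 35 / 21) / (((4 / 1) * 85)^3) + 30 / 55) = 0.15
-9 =-9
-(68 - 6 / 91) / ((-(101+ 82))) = 6182 / 16653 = 0.37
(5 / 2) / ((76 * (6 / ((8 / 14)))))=5 / 1596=0.00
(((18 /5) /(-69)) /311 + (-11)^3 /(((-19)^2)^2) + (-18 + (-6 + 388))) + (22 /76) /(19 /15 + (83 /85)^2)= 163339354638698011 /448586601297860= 364.12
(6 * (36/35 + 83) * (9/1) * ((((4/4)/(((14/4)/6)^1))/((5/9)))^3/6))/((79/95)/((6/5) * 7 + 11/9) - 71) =-313.33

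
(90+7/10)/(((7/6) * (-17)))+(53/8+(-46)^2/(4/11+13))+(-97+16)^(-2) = 35063738489/218612520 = 160.39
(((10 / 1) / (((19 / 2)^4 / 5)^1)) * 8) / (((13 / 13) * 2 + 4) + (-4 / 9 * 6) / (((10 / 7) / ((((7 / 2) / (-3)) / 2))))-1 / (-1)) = 72000 / 11859211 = 0.01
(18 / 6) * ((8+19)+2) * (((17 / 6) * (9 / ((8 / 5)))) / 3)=7395 / 16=462.19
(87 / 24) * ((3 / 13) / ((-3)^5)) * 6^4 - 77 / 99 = -613 / 117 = -5.24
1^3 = 1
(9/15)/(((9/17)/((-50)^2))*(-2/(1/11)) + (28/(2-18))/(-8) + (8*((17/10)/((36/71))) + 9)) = 1836000/110271119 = 0.02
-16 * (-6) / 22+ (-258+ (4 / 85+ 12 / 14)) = -1654132 / 6545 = -252.73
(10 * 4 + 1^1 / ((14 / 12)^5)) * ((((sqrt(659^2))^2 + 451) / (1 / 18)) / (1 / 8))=42572463118848 / 16807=2533019760.75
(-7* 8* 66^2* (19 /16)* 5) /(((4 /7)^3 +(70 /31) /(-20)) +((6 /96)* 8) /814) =-25072043645880 /1286171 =-19493553.85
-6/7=-0.86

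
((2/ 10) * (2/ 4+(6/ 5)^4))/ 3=3217/ 18750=0.17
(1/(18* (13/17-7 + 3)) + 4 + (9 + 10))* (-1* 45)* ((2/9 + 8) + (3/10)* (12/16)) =-8736.35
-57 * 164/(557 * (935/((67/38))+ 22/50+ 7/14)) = -31315800/991264493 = -0.03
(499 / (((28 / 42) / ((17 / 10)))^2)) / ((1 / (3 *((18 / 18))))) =3893697 / 400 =9734.24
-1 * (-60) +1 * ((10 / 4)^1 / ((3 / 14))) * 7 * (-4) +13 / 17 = -13561 / 51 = -265.90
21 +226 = 247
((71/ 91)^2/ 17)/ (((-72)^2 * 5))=5041/ 3648939840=0.00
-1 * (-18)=18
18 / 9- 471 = -469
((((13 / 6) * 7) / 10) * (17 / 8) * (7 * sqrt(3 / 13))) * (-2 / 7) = -119 * sqrt(39) / 240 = -3.10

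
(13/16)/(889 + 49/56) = 13/14238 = 0.00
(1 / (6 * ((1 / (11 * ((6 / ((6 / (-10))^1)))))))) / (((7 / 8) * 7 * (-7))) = 440 / 1029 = 0.43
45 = 45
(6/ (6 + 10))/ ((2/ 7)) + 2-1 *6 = -43/ 16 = -2.69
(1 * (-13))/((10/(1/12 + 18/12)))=-247/120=-2.06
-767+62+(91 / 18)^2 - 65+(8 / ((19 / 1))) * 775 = -2573981 / 6156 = -418.13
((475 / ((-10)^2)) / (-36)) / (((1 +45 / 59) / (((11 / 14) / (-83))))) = 12331 / 17402112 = 0.00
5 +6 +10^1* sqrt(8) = 11 +20* sqrt(2) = 39.28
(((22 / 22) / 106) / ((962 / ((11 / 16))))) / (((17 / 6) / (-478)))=-7887 / 6934096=-0.00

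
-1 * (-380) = 380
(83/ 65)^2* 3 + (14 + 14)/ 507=62701/ 12675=4.95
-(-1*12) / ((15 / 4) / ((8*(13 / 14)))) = 23.77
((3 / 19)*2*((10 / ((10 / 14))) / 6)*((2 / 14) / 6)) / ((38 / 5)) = 5 / 2166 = 0.00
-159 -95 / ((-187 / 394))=7697 / 187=41.16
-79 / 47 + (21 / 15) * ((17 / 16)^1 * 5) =4329 / 752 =5.76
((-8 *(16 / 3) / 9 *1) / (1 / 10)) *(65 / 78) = -3200 / 81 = -39.51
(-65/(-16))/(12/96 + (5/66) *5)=2145/266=8.06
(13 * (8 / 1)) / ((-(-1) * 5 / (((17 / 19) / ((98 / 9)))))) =7956 / 4655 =1.71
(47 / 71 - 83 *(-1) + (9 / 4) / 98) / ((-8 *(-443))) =2329119 / 98636608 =0.02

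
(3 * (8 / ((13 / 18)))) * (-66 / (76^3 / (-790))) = 3.95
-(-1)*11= 11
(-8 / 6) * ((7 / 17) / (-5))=28 / 255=0.11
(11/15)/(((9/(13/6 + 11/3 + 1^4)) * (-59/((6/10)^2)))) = -451/132750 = -0.00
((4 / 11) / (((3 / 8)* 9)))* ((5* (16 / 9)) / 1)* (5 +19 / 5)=2048 / 243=8.43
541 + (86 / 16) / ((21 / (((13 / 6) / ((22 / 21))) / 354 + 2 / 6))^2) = 5716810878675 / 10567090688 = 541.00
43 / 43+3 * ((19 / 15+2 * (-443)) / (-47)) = 13506 / 235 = 57.47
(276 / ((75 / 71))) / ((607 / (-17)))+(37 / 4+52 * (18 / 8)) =7219199 / 60700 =118.93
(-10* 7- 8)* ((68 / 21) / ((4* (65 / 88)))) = -85.49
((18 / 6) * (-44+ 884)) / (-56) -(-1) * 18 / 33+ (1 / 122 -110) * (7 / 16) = -1987791 / 21472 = -92.58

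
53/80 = 0.66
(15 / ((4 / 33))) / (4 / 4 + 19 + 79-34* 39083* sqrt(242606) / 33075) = -12842762625* sqrt(242606) / 1011511610749714-63293146875 / 2023023221499428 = -0.01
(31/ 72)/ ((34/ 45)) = 155/ 272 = 0.57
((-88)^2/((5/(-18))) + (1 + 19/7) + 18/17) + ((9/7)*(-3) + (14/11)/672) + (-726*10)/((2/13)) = -23583200189/314160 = -75067.48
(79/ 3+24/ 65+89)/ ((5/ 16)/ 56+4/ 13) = 20215552/ 54735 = 369.34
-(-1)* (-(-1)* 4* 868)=3472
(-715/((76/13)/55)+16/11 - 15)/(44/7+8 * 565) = -39443593/26487824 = -1.49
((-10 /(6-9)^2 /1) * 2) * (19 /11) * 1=-380 /99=-3.84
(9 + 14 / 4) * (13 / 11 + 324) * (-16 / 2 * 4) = -1430800 / 11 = -130072.73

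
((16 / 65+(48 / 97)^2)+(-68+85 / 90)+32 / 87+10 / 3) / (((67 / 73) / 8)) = -547.94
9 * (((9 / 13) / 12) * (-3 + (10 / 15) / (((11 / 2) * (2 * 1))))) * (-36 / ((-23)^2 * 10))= 0.01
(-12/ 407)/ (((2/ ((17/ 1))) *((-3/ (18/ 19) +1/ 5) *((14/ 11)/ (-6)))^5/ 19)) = -167547156064200000/ 3472497624895691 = -48.25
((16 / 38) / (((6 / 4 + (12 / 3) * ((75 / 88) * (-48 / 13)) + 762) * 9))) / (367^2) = 2288 / 4946336480259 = 0.00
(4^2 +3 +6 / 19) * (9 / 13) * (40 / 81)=14680 / 2223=6.60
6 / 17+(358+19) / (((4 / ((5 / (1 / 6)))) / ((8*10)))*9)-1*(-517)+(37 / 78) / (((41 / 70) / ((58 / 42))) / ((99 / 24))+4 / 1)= 222580831895 / 8677344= 25650.80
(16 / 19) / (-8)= -2 / 19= -0.11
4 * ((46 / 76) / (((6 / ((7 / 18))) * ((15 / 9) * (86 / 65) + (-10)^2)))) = 2093 / 1363212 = 0.00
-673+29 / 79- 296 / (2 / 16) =-240210 / 79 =-3040.63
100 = 100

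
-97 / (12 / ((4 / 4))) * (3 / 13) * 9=-873 / 52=-16.79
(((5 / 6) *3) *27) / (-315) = -3 / 14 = -0.21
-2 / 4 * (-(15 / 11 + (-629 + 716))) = 486 / 11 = 44.18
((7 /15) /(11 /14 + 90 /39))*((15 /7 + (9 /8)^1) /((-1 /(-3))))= 16653 /11260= 1.48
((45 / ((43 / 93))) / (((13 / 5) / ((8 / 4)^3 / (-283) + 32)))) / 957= 167400 / 133859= 1.25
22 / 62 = 0.35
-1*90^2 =-8100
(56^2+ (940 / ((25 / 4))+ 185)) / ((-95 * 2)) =-17357 / 950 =-18.27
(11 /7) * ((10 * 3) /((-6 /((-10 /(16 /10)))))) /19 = 1375 /532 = 2.58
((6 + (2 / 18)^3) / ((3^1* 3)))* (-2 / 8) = -4375 / 26244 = -0.17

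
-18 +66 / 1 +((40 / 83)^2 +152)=1379400 / 6889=200.23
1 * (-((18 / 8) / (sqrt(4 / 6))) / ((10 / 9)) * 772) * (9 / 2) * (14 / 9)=-109431 * sqrt(6) / 20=-13402.51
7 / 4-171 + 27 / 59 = -39835 / 236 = -168.79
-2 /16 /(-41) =1 /328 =0.00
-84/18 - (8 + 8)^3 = -12302/3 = -4100.67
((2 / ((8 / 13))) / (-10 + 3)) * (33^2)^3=-16789083597 / 28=-599610128.46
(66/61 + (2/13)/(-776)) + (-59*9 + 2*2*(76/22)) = -1746753003/3384524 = -516.10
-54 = -54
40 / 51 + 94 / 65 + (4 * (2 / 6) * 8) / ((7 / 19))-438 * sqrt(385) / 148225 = 723598 / 23205-438 * sqrt(385) / 148225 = 31.12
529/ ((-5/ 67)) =-35443/ 5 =-7088.60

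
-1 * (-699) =699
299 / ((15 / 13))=3887 / 15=259.13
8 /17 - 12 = -196 /17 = -11.53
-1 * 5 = -5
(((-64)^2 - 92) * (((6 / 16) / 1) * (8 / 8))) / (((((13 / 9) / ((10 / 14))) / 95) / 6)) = 423225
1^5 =1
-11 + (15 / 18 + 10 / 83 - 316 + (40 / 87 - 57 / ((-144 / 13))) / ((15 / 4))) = -46871707 / 144420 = -324.55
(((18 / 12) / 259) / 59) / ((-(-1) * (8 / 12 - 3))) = -9 / 213934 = -0.00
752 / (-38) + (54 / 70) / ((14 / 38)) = -82373 / 4655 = -17.70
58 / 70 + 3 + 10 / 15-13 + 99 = 9502 / 105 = 90.50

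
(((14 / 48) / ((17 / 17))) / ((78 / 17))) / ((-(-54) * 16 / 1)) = 119 / 1617408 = 0.00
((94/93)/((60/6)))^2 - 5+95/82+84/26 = -0.60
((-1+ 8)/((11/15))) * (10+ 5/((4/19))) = 14175/44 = 322.16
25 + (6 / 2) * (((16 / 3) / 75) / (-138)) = 129367 / 5175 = 25.00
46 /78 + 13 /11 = 760 /429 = 1.77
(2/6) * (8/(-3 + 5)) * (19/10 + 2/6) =134/45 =2.98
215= 215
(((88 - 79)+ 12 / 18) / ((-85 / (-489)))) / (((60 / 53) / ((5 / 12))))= 250531 / 12240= 20.47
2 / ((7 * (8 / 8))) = 2 / 7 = 0.29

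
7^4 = 2401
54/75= 18/25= 0.72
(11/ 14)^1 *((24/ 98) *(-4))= -264/ 343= -0.77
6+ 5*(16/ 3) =98/ 3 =32.67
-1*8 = -8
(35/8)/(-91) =-0.05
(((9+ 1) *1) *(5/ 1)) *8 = 400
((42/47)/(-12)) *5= -35/94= -0.37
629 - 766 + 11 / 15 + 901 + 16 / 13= 149363 / 195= 765.96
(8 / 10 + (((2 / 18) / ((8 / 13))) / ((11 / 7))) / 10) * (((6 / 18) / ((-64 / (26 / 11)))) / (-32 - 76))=83551 / 903260160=0.00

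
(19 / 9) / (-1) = -19 / 9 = -2.11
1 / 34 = 0.03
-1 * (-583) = 583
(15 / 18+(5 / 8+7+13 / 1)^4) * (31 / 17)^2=2136891242515 / 3551232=601732.37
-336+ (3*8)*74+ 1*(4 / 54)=38882 / 27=1440.07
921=921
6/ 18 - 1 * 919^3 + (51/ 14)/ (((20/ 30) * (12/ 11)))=-260786922029/ 336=-776151553.66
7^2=49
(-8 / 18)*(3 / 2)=-2 / 3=-0.67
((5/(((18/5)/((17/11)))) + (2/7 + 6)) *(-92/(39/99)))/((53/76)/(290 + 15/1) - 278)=958585720/135323727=7.08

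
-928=-928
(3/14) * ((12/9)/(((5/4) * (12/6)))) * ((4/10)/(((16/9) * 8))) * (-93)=-837/2800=-0.30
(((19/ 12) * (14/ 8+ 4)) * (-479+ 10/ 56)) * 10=-9764765/ 224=-43592.70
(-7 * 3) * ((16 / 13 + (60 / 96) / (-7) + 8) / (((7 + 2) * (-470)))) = 1331 / 29328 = 0.05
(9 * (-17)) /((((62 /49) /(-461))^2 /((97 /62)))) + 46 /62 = -7572811833737 /238328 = -31774746.71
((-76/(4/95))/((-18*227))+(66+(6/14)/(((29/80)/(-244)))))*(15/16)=-920827585/4423776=-208.15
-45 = -45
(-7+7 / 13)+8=20 / 13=1.54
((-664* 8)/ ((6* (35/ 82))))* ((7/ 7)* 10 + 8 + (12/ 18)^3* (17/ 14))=-151147648/ 3969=-38082.05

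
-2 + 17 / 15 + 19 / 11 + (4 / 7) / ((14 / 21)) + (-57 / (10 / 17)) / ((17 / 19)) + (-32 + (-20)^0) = -63563 / 462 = -137.58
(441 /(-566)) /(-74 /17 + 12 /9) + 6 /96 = 15965 /49808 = 0.32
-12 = -12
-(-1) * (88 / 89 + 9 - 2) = 711 / 89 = 7.99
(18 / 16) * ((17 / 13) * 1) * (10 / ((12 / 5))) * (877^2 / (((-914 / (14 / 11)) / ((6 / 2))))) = -20593428975 / 1045616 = -19695.02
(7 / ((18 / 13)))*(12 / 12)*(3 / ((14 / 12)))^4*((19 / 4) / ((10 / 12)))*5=2160756 / 343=6299.58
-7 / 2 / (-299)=7 / 598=0.01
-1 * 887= -887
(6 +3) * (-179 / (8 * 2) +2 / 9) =-1579 / 16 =-98.69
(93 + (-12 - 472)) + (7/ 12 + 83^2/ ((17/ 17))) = 77983/ 12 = 6498.58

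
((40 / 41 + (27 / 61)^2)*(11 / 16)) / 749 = 1966019 / 1828291024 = 0.00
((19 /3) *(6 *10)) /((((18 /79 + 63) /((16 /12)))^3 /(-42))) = -0.15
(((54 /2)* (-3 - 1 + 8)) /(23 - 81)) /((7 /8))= -432 /203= -2.13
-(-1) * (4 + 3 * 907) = 2725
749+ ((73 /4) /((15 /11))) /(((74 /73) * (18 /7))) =754.13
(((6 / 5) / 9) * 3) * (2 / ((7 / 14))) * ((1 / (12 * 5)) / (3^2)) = 2 / 675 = 0.00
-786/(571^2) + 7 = 2281501/326041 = 7.00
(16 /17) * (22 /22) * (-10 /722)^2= 400 /2215457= 0.00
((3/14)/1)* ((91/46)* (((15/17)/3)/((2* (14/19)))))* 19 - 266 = -11578277/43792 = -264.39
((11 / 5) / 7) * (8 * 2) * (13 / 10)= 6.54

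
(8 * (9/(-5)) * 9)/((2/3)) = -972/5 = -194.40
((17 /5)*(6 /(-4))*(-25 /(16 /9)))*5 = 11475 /32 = 358.59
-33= -33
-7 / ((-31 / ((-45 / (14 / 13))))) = -585 / 62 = -9.44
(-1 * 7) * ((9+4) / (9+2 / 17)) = -1547 / 155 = -9.98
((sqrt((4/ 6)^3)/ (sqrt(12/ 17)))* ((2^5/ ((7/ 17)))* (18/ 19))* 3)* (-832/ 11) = -2715648* sqrt(34)/ 1463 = -10823.52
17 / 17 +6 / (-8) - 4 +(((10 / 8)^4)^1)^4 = 136481763265 / 4294967296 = 31.78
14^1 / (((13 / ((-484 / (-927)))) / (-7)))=-47432 / 12051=-3.94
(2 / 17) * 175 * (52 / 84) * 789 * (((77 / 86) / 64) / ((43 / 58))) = 190865675 / 1005856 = 189.75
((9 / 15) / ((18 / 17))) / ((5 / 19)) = 323 / 150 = 2.15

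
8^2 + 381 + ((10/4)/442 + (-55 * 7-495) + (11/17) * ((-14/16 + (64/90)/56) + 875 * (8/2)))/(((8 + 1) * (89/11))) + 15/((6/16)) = 224834557121/446092920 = 504.01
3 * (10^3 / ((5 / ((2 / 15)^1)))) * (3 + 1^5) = 320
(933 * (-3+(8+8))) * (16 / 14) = 13861.71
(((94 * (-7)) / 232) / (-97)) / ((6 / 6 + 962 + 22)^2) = 329 / 10916971700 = 0.00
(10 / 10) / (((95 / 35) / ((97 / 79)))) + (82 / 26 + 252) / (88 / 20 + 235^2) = 2462443654 / 5388456411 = 0.46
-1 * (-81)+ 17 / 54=4391 / 54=81.31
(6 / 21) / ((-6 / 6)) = -2 / 7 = -0.29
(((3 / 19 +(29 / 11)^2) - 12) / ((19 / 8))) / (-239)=89968 / 10439759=0.01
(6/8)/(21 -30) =-1/12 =-0.08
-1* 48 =-48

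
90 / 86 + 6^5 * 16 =5349933 / 43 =124417.05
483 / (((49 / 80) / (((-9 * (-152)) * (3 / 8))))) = 2831760 / 7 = 404537.14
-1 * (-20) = 20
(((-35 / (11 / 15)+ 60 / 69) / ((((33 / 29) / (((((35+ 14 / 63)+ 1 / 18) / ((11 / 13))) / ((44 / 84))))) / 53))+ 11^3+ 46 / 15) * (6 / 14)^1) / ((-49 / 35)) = 52767.49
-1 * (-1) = 1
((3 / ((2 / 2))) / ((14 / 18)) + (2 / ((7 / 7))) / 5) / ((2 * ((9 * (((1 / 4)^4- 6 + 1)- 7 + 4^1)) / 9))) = -19072 / 71645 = -0.27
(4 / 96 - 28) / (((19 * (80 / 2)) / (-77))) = 51667 / 18240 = 2.83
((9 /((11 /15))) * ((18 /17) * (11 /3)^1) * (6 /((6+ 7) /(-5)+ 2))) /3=-2700 /17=-158.82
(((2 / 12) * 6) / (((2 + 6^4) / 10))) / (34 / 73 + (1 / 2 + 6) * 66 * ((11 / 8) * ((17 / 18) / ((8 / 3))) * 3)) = 46720 / 3803549519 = 0.00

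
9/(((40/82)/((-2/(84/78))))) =-4797/140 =-34.26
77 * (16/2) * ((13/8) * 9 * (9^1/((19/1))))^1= 81081/19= 4267.42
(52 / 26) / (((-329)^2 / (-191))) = -382 / 108241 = -0.00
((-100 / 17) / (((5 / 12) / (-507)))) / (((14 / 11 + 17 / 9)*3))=4015440 / 5321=754.64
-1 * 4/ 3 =-1.33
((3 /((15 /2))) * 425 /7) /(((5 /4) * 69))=136 /483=0.28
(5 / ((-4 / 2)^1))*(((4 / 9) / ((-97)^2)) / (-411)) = 10 / 34803891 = 0.00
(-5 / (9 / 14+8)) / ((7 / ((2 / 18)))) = -0.01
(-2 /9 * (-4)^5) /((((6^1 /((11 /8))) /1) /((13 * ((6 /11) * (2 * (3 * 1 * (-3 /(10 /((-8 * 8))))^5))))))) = 5788928720.24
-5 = -5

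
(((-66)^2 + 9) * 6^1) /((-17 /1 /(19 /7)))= -497610 /119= -4181.60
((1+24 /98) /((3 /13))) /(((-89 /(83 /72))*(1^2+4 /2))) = -65819 /2825928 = -0.02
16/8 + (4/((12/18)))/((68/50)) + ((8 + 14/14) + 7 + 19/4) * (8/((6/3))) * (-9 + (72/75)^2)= -7056014/10625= -664.10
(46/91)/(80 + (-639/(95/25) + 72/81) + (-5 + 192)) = 0.01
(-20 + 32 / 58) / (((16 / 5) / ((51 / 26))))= -35955 / 3016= -11.92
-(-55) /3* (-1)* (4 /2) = -110 /3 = -36.67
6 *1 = 6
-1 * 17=-17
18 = 18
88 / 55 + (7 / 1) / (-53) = 389 / 265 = 1.47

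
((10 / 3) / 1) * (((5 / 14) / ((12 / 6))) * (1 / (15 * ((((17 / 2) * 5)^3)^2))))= 32 / 4752083896875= 0.00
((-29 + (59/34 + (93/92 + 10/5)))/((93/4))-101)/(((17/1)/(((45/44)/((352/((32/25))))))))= -2782947/124664485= -0.02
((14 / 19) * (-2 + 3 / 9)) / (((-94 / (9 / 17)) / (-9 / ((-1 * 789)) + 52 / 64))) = 364035 / 63881648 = 0.01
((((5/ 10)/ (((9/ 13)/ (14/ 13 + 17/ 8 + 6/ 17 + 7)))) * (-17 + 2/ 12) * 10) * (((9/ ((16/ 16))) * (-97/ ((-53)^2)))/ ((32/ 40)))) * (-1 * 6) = -4570545425/ 1528096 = -2991.01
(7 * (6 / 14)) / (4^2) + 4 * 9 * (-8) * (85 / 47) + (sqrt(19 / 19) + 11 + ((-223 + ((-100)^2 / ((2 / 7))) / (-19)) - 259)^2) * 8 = 11730657363157 / 271472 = 43211297.53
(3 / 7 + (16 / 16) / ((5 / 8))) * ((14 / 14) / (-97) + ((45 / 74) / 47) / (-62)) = -15620071 / 732084220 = -0.02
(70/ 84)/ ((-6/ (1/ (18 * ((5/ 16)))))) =-2/ 81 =-0.02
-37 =-37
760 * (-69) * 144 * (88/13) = -664519680/13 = -51116898.46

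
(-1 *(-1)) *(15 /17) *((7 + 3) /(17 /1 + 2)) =150 /323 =0.46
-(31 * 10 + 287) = -597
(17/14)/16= 17/224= 0.08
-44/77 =-4/7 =-0.57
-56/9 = -6.22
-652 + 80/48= -1951/3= -650.33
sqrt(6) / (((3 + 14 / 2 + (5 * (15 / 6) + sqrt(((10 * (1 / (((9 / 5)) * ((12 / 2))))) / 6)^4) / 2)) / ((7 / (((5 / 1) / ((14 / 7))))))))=734832 * sqrt(6) / 5908025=0.30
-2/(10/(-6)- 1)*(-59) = -177/4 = -44.25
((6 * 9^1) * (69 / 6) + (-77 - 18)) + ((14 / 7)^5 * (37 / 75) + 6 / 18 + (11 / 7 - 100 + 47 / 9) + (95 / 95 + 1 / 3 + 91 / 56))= 5693587 / 12600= 451.87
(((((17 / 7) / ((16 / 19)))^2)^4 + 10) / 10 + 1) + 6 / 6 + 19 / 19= 119463601528466261921 / 247596317629480960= 482.49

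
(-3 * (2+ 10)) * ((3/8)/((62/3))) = -81/124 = -0.65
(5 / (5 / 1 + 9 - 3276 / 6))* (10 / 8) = -25 / 2128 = -0.01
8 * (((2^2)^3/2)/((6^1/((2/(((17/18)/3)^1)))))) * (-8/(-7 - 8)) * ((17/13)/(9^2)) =4096/1755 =2.33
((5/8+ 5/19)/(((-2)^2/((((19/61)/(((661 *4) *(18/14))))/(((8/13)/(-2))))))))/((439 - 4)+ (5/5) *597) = -455/7101657088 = -0.00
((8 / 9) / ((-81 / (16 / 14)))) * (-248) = 15872 / 5103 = 3.11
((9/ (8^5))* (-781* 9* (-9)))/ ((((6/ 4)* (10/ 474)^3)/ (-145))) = -73265639280471/ 409600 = -178871189.65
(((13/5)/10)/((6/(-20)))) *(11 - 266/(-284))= -10.35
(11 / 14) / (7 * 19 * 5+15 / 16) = 88 / 74585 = 0.00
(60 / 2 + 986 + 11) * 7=7189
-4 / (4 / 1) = -1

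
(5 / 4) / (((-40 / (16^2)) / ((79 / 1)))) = -632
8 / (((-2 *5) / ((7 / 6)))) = -14 / 15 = -0.93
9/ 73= 0.12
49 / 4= 12.25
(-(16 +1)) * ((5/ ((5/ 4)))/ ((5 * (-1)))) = 68/ 5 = 13.60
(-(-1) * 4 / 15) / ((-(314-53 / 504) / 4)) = -2688 / 791015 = -0.00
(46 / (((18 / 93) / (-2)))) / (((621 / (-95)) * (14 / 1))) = 2945 / 567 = 5.19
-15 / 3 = -5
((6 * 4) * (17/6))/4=17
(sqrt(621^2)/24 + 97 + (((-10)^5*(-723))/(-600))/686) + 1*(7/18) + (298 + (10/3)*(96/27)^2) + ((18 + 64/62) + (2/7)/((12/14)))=6348203945/20670552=307.11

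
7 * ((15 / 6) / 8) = 35 / 16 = 2.19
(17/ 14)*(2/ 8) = 17/ 56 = 0.30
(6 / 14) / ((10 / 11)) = 33 / 70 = 0.47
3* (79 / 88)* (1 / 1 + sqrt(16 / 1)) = 1185 / 88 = 13.47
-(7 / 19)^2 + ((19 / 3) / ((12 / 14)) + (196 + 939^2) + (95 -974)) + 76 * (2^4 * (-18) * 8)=4587206263 / 6498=705941.25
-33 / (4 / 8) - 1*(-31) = -35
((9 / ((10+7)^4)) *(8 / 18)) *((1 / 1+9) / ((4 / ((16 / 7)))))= 160 / 584647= 0.00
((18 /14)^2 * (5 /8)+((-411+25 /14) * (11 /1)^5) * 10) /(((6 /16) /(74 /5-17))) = 568359285373 /147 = 3866389696.41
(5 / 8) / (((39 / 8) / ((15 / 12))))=0.16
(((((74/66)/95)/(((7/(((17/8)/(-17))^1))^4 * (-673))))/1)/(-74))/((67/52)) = 13/695103578695680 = 0.00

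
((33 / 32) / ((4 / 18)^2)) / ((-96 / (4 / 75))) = -297 / 25600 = -0.01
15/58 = 0.26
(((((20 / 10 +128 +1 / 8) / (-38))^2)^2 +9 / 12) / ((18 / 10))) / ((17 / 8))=1967950079255 / 54447071232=36.14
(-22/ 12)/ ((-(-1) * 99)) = -1/ 54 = -0.02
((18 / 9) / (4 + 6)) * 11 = 2.20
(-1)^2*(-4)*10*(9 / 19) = -360 / 19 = -18.95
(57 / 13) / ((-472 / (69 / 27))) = -437 / 18408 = -0.02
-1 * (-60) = 60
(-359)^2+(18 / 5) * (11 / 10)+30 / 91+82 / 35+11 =293244389 / 2275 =128898.63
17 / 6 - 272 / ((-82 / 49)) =165.37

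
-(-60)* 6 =360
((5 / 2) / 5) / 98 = 1 / 196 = 0.01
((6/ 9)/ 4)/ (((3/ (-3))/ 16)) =-8/ 3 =-2.67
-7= -7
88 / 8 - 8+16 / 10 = 23 / 5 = 4.60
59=59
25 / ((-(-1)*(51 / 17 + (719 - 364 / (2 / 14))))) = -25 / 1826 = -0.01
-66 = -66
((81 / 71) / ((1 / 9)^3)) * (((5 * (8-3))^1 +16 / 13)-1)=19368072 / 923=20983.83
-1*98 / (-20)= 49 / 10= 4.90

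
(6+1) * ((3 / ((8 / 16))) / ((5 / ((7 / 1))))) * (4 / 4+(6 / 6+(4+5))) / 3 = 1078 / 5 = 215.60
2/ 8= 1/ 4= 0.25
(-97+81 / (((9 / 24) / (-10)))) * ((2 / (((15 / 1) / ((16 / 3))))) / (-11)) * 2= 144448 / 495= 291.81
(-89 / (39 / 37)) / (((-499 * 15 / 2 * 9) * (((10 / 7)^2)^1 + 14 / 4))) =645428 / 1426588605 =0.00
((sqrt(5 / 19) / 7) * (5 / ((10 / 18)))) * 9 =81 * sqrt(95) / 133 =5.94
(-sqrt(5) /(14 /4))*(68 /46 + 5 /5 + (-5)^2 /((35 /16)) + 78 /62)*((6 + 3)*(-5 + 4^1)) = 87.20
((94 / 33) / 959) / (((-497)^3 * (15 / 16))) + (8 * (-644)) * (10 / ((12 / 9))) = -2251801427165969104 / 58276434450465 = -38640.00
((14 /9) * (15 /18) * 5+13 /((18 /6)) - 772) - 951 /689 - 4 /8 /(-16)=-453933557 /595296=-762.53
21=21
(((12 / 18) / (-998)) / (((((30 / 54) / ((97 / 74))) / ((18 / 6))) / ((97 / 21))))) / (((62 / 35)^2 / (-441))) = 435683745 / 141943544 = 3.07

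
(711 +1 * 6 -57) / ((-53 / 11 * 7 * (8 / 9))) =-16335 / 742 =-22.01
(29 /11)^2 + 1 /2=1803 /242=7.45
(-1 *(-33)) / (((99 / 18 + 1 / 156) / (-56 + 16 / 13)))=-281952 / 859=-328.23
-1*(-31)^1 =31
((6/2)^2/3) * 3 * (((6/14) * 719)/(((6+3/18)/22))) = 2562516/259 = 9893.88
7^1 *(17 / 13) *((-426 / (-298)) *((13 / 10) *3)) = 76041 / 1490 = 51.03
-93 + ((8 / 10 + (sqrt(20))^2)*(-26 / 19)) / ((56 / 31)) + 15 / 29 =-2087392 / 19285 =-108.24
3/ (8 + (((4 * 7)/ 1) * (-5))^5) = -1/ 17927466664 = -0.00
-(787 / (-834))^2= -619369 / 695556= -0.89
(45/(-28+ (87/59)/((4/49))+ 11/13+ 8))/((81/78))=-79768/2007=-39.74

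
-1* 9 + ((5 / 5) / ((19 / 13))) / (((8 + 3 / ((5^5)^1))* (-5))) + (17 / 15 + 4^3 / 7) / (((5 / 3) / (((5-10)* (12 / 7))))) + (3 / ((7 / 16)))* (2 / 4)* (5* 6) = 4770907054 / 116388965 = 40.99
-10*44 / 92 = -110 / 23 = -4.78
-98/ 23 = -4.26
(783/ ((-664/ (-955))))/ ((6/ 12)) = 747765/ 332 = 2252.30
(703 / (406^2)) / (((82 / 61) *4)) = 42883 / 54066208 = 0.00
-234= -234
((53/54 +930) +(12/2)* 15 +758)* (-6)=-96065/9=-10673.89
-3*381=-1143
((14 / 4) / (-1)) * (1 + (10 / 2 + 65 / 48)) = -25.74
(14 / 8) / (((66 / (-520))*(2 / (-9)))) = 1365 / 22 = 62.05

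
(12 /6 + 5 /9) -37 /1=-310 /9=-34.44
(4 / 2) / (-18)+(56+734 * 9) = 59957 / 9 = 6661.89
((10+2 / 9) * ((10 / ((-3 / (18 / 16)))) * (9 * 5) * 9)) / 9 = -1725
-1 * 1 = -1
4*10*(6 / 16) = 15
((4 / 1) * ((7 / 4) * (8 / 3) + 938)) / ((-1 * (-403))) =11312 / 1209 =9.36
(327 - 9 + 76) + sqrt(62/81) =sqrt(62)/9 + 394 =394.87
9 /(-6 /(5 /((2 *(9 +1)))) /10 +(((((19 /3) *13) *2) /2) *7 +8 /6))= 135 /8629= 0.02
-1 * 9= -9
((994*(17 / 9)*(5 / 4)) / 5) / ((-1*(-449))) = 8449 / 8082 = 1.05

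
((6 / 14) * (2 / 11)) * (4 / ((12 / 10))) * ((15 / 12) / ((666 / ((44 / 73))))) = 0.00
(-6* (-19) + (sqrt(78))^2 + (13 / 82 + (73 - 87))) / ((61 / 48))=350616 / 2501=140.19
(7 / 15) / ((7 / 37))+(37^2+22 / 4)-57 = 39599 / 30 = 1319.97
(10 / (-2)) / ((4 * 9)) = -5 / 36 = -0.14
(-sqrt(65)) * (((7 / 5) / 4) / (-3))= 7 * sqrt(65) / 60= 0.94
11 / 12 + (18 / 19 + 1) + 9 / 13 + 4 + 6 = 40181 / 2964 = 13.56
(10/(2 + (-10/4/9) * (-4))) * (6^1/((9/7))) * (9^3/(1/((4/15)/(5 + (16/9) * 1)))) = 26244/61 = 430.23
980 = 980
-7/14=-1/2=-0.50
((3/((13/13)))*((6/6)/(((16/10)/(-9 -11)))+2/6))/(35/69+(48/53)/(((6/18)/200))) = -266961/3978110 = -0.07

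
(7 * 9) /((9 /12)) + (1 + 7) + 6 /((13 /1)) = 1202 /13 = 92.46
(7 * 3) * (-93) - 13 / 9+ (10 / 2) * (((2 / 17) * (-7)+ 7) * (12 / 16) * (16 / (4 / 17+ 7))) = -702290 / 369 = -1903.22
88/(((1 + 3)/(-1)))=-22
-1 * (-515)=515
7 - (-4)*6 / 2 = 19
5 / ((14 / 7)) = 5 / 2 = 2.50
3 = 3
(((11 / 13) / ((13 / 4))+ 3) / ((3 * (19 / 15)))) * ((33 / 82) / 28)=4785 / 388024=0.01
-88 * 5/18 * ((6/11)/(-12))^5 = 5/1054152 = 0.00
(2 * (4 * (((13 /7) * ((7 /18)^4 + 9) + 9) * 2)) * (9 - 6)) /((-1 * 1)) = -18926893 /15309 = -1236.32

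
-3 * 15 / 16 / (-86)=45 / 1376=0.03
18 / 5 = 3.60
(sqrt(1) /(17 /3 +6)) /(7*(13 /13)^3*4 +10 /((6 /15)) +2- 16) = 1 /455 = 0.00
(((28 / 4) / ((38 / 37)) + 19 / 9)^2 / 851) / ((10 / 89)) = 829552001 / 995363640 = 0.83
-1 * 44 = -44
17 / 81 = 0.21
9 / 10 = 0.90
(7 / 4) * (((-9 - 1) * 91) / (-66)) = 3185 / 132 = 24.13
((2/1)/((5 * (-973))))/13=-2/63245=-0.00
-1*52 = -52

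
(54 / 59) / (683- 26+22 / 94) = 1269 / 911255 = 0.00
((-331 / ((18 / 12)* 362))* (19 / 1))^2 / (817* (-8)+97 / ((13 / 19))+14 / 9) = -514169773 / 24503360623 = -0.02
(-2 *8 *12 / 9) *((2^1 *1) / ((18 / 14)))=-896 / 27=-33.19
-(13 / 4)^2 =-169 / 16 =-10.56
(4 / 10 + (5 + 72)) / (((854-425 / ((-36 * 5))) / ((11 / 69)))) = 51084 / 3545335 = 0.01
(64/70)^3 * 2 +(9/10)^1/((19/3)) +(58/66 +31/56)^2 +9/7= 284335249889/56776104000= 5.01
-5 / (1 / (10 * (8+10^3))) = -50400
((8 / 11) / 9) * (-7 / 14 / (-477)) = 4 / 47223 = 0.00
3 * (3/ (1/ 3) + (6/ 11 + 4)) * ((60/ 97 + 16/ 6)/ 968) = 35611/ 258214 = 0.14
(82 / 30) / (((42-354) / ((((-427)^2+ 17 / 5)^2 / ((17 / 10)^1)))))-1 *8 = -8519058320801 / 49725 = -171323445.37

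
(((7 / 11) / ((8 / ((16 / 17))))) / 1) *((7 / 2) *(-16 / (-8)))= 98 / 187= 0.52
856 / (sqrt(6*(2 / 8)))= 856*sqrt(6) / 3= 698.92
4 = 4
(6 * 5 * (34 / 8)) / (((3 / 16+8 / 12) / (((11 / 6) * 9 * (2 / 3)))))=67320 / 41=1641.95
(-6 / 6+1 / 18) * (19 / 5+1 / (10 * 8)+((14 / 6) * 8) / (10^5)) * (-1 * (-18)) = -9722351 / 150000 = -64.82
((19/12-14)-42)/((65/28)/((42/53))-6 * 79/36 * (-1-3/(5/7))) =-319970/419809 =-0.76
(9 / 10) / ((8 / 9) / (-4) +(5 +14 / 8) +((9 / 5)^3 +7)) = 4050 / 87119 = 0.05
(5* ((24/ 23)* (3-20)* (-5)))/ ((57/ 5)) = 17000/ 437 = 38.90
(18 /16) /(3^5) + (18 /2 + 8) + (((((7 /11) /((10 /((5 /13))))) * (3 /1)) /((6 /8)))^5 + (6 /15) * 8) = 1304833295095123 /64580877658440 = 20.20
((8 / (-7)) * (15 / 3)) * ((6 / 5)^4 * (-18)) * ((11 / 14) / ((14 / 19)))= 9751104 / 42875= 227.43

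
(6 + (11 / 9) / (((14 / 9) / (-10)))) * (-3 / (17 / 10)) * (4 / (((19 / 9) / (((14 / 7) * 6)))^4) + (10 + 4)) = 212947830420 / 15508199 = 13731.31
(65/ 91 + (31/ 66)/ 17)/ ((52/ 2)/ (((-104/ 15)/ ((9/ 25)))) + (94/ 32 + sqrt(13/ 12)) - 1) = -10954760/ 18552457 + 9323200 * sqrt(39)/ 55657371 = 0.46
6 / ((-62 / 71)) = -213 / 31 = -6.87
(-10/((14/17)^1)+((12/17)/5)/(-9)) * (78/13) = -43406/595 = -72.95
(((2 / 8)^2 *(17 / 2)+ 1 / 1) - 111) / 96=-3503 / 3072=-1.14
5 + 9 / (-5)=16 / 5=3.20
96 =96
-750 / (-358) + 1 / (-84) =2.08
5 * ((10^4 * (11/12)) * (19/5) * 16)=8360000/3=2786666.67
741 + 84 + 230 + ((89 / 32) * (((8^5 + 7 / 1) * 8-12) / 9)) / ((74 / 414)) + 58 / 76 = 2555257083 / 5624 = 454348.70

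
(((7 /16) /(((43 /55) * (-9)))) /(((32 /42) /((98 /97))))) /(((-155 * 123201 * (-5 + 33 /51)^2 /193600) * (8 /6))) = 23089156475 /697861987643808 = 0.00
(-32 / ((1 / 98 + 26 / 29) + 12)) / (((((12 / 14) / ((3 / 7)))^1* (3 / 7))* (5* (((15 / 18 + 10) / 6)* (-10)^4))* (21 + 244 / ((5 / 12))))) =-79576 / 1506557446875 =-0.00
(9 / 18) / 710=1 / 1420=0.00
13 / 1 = 13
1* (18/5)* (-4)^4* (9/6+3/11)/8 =11232/55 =204.22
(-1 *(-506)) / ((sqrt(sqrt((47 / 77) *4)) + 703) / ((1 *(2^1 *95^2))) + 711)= 506 / (sqrt(2) *47^(1 / 4) *77^(3 / 4) / 1389850 + 675487 / 950)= 0.71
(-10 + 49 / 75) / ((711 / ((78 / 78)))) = -701 / 53325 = -0.01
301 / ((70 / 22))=473 / 5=94.60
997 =997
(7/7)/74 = 1/74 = 0.01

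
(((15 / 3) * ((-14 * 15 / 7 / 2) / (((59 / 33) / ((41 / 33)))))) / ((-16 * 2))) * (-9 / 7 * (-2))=4.19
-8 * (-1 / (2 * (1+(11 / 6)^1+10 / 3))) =24 / 37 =0.65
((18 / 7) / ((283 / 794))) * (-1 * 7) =-50.50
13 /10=1.30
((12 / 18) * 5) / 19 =10 / 57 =0.18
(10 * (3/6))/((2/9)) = 45/2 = 22.50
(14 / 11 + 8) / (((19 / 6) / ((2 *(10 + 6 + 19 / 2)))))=31212 / 209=149.34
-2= -2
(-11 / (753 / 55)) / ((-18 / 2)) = 605 / 6777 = 0.09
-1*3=-3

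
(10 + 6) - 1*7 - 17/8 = 55/8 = 6.88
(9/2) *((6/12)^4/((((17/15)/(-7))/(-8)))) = 945/68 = 13.90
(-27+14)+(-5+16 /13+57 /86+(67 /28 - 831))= -13221457 /15652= -844.71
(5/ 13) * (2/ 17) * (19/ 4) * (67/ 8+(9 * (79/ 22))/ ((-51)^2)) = 1.80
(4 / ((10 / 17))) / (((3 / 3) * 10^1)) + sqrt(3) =17 / 25 + sqrt(3) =2.41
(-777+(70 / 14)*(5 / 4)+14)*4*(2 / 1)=-6054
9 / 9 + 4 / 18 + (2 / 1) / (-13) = 125 / 117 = 1.07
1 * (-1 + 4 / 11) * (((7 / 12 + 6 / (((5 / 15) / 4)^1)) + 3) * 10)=-31745 / 66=-480.98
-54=-54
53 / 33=1.61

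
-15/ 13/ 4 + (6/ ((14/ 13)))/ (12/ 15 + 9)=4995/ 17836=0.28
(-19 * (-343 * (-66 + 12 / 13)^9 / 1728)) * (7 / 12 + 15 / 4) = -279071826934838753610626328 / 815730721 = -342112684677029288.46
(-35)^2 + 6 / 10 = 6128 / 5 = 1225.60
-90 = -90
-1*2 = -2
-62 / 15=-4.13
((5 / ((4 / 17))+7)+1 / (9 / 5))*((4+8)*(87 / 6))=30073 / 6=5012.17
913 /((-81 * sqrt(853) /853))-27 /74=-913 * sqrt(853) /81-27 /74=-329.57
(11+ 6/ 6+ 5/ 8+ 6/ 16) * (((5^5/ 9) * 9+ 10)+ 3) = 40794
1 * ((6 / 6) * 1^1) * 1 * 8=8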